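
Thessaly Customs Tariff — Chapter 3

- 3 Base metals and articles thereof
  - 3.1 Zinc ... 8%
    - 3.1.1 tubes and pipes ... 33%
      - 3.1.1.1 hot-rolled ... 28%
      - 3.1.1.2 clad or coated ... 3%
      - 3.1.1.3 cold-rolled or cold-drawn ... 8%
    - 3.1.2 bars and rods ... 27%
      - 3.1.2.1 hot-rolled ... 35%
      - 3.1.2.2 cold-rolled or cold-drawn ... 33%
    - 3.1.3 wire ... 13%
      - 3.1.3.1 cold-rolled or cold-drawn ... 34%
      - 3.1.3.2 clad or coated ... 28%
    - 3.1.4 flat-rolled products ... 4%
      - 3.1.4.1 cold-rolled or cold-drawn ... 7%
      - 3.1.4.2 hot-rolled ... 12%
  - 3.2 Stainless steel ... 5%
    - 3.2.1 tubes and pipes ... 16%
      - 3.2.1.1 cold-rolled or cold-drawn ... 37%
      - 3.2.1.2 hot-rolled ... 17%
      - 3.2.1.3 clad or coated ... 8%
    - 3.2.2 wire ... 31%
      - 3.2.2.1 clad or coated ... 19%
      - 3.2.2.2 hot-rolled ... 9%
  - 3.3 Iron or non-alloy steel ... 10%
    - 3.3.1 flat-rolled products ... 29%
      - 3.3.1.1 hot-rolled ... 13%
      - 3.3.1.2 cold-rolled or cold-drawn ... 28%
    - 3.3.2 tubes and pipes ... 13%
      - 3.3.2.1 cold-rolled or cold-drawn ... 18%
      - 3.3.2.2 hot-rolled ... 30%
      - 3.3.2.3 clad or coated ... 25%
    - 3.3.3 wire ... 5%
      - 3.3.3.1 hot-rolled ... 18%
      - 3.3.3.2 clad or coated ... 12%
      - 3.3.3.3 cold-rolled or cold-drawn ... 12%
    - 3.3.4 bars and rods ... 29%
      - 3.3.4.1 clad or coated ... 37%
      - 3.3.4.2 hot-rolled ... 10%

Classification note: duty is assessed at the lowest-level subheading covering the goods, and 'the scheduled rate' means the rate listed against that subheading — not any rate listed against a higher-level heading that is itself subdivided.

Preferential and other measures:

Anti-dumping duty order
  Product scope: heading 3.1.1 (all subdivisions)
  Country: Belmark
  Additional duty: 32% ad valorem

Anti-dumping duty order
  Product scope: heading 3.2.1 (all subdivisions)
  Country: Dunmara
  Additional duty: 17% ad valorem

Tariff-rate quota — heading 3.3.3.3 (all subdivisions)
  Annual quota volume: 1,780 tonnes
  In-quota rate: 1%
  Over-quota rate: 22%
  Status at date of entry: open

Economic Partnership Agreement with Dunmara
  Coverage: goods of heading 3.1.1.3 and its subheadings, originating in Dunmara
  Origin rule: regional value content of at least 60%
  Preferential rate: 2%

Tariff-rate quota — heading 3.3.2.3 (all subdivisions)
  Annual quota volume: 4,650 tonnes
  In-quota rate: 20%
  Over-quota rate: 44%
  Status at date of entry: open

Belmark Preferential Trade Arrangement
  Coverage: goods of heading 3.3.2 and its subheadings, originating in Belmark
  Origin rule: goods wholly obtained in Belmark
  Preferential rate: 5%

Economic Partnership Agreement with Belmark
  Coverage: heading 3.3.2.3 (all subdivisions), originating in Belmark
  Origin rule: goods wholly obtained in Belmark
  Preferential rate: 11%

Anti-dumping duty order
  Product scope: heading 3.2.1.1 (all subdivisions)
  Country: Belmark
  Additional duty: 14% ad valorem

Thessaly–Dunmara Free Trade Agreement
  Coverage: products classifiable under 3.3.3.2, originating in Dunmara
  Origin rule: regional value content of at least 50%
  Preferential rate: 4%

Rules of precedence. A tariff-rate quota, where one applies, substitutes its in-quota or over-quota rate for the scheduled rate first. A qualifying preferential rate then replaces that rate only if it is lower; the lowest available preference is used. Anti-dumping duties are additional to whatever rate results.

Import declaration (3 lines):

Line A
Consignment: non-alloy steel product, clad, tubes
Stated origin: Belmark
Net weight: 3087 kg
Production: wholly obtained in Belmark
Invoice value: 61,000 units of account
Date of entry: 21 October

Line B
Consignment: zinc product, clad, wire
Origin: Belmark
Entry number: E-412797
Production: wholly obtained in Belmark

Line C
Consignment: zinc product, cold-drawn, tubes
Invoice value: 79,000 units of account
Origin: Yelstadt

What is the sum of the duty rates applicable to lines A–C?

Line A: non-alloy steel → 3.3; tubes → 3.3.2; clad → 3.3.2.3. Scheduled 25%. quota on 3.3.2.3 open → in-quota 20%; Belmark agreement on 3.3.2: wholly obtained → 5% available; Belmark agreement on 3.3.2.3: wholly obtained → 11% available; preferential 5%. → 5%.
Line B: zinc → 3.1; wire → 3.1.3; clad → 3.1.3.2. Scheduled 28%. Belmark agreement on 3.3.2: 3.1.3.2 not covered; Belmark agreement on 3.3.2.3: 3.1.3.2 not covered. → 28%.
Line C: zinc → 3.1; tubes → 3.1.1; cold-drawn → 3.1.1.3. Scheduled 8%. No special measure applies. → 8%.
Sum: 5% + 28% + 8% = 41%.

41%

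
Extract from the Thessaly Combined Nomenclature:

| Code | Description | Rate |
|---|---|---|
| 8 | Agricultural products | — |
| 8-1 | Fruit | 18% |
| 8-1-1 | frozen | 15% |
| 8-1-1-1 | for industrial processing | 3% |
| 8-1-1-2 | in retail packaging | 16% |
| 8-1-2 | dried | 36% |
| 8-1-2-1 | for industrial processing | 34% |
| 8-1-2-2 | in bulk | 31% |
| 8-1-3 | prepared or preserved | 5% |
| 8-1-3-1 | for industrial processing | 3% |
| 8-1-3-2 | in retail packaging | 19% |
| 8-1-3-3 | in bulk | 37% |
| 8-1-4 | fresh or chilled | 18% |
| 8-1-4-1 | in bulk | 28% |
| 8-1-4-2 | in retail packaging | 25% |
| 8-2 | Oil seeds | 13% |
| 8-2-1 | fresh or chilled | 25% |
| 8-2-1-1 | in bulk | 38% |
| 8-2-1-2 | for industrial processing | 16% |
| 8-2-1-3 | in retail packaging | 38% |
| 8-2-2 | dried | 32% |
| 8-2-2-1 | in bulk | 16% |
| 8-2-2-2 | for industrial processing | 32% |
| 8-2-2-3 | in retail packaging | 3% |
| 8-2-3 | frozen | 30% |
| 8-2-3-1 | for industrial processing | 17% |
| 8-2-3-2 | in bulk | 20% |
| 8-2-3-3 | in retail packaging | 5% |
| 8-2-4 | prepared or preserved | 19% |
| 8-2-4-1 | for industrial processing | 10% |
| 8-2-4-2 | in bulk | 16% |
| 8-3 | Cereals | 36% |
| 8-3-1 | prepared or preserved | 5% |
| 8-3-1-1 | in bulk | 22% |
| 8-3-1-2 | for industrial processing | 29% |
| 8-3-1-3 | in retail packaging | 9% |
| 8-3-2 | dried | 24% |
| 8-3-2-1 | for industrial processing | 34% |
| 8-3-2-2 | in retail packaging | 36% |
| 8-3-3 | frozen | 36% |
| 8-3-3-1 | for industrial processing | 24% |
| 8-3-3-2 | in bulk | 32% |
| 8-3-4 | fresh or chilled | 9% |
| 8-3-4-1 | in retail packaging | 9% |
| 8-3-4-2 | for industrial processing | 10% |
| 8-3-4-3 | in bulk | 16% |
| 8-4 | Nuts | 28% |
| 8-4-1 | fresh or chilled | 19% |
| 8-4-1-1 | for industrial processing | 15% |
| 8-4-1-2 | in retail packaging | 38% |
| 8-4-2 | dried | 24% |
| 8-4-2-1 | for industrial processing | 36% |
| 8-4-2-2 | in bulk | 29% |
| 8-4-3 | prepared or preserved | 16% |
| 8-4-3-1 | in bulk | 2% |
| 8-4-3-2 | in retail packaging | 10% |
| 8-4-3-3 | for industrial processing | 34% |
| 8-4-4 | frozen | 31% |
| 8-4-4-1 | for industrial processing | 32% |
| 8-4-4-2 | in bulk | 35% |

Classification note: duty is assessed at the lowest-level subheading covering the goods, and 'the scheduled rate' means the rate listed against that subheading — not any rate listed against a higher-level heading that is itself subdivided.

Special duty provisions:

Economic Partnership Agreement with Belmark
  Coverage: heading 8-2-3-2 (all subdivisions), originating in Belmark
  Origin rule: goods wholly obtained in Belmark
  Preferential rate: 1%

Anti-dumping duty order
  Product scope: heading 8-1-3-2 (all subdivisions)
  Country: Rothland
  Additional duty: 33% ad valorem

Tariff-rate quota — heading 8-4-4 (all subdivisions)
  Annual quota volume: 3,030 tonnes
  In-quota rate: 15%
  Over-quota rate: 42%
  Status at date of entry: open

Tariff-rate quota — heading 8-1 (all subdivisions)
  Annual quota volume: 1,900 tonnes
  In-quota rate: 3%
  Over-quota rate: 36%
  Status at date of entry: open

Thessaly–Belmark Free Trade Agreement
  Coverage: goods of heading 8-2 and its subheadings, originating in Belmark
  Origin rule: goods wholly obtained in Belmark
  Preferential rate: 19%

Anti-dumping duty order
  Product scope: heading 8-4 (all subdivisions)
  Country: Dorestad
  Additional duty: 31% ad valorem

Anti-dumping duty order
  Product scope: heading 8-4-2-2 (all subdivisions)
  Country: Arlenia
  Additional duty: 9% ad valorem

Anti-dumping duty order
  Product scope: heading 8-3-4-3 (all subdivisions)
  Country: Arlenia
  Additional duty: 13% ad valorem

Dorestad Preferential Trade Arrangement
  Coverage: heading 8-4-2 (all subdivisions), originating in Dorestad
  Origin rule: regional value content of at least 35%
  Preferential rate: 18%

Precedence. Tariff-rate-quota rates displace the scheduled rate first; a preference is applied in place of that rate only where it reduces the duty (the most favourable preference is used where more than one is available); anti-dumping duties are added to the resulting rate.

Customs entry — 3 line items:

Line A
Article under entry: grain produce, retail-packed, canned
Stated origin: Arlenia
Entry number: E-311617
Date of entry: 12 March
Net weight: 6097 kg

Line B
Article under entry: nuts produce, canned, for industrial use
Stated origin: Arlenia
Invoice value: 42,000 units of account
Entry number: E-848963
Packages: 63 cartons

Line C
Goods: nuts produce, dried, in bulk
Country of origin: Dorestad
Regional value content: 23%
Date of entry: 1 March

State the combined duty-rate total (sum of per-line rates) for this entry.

103%

Line A: grain → 8-3; canned → 8-3-1; retail-packed → 8-3-1-3. Scheduled 9%. No special measure applies. → 9%.
Line B: nuts → 8-4; canned → 8-4-3; for industrial use → 8-4-3-3. Scheduled 34%. No special measure applies. → 34%.
Line C: nuts → 8-4; dried → 8-4-2; in bulk → 8-4-2-2. Scheduled 29%. Dorestad agreement on 8-4-2: RVC < 35%; anti-dumping (Dorestad, 8-4): +31%; total 29% + 31% = 60%. → 60%.
Sum: 9% + 34% + 60% = 103%.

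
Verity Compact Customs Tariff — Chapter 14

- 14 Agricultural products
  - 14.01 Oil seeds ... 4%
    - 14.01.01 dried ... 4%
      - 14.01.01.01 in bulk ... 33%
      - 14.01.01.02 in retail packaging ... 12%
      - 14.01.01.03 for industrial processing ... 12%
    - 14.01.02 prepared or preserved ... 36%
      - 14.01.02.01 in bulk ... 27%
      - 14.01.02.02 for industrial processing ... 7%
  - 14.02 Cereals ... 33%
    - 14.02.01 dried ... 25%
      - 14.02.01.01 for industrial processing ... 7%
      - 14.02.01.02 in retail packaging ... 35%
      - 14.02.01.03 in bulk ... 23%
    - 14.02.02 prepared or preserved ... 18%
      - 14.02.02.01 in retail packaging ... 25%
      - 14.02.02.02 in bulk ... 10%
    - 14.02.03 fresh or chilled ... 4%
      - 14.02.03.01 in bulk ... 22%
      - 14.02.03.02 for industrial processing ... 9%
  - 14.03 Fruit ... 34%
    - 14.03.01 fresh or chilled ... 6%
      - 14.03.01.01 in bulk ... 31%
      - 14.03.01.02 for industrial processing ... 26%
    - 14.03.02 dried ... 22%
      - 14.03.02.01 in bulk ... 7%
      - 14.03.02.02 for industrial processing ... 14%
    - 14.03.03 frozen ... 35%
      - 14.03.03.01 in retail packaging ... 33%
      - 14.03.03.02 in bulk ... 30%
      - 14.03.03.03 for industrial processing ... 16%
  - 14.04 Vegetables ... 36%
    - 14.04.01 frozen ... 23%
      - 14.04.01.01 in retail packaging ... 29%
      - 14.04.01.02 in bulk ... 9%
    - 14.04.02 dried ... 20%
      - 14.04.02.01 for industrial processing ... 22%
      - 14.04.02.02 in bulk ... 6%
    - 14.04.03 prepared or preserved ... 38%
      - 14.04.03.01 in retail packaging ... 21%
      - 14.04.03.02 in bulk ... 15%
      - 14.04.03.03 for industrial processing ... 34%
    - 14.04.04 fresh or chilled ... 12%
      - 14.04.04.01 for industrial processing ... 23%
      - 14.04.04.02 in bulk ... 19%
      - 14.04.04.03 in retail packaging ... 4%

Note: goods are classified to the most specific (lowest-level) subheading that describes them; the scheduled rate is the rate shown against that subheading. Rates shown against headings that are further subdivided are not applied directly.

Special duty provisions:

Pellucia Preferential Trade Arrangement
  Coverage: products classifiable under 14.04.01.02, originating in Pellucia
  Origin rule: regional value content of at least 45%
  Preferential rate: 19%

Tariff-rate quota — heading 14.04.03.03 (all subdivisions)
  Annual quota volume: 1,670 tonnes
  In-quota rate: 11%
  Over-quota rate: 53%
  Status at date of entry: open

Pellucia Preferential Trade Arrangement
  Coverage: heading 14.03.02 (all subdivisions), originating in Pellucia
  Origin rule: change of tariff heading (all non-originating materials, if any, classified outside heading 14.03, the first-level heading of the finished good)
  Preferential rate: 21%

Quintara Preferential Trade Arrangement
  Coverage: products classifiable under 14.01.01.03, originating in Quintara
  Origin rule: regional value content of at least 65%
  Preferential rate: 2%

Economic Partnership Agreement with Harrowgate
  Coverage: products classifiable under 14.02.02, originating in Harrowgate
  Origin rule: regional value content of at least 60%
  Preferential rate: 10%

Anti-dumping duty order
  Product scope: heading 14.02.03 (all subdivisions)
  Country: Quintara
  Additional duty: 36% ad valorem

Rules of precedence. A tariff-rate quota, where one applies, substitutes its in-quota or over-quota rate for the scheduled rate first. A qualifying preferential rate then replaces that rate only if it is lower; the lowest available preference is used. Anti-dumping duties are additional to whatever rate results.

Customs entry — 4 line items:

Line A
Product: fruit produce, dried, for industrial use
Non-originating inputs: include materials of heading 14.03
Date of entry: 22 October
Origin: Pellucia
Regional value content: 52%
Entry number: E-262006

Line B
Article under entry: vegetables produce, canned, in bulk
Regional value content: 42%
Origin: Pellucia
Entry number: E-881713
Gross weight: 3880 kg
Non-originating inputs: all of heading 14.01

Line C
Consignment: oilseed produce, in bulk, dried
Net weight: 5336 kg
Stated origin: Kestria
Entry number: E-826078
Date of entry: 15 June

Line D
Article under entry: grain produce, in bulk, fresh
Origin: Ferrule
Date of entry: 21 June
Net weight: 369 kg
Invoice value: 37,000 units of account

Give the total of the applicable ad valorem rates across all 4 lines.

Line A: fruit → 14.03; dried → 14.03.02; for industrial use → 14.03.02.02. Scheduled 14%. Pellucia agreement on 14.04.01.02: 14.03.02.02 not covered; Pellucia agreement on 14.03.02: CTH not met. → 14%.
Line B: vegetables → 14.04; canned → 14.04.03; in bulk → 14.04.03.02. Scheduled 15%. Pellucia agreement on 14.04.01.02: 14.04.03.02 not covered; Pellucia agreement on 14.03.02: 14.04.03.02 not covered. → 15%.
Line C: oilseed → 14.01; dried → 14.01.01; in bulk → 14.01.01.01. Scheduled 33%. No special measure applies. → 33%.
Line D: grain → 14.02; fresh → 14.02.03; in bulk → 14.02.03.01. Scheduled 22%. No special measure applies. → 22%.
Sum: 14% + 15% + 33% + 22% = 84%.

84%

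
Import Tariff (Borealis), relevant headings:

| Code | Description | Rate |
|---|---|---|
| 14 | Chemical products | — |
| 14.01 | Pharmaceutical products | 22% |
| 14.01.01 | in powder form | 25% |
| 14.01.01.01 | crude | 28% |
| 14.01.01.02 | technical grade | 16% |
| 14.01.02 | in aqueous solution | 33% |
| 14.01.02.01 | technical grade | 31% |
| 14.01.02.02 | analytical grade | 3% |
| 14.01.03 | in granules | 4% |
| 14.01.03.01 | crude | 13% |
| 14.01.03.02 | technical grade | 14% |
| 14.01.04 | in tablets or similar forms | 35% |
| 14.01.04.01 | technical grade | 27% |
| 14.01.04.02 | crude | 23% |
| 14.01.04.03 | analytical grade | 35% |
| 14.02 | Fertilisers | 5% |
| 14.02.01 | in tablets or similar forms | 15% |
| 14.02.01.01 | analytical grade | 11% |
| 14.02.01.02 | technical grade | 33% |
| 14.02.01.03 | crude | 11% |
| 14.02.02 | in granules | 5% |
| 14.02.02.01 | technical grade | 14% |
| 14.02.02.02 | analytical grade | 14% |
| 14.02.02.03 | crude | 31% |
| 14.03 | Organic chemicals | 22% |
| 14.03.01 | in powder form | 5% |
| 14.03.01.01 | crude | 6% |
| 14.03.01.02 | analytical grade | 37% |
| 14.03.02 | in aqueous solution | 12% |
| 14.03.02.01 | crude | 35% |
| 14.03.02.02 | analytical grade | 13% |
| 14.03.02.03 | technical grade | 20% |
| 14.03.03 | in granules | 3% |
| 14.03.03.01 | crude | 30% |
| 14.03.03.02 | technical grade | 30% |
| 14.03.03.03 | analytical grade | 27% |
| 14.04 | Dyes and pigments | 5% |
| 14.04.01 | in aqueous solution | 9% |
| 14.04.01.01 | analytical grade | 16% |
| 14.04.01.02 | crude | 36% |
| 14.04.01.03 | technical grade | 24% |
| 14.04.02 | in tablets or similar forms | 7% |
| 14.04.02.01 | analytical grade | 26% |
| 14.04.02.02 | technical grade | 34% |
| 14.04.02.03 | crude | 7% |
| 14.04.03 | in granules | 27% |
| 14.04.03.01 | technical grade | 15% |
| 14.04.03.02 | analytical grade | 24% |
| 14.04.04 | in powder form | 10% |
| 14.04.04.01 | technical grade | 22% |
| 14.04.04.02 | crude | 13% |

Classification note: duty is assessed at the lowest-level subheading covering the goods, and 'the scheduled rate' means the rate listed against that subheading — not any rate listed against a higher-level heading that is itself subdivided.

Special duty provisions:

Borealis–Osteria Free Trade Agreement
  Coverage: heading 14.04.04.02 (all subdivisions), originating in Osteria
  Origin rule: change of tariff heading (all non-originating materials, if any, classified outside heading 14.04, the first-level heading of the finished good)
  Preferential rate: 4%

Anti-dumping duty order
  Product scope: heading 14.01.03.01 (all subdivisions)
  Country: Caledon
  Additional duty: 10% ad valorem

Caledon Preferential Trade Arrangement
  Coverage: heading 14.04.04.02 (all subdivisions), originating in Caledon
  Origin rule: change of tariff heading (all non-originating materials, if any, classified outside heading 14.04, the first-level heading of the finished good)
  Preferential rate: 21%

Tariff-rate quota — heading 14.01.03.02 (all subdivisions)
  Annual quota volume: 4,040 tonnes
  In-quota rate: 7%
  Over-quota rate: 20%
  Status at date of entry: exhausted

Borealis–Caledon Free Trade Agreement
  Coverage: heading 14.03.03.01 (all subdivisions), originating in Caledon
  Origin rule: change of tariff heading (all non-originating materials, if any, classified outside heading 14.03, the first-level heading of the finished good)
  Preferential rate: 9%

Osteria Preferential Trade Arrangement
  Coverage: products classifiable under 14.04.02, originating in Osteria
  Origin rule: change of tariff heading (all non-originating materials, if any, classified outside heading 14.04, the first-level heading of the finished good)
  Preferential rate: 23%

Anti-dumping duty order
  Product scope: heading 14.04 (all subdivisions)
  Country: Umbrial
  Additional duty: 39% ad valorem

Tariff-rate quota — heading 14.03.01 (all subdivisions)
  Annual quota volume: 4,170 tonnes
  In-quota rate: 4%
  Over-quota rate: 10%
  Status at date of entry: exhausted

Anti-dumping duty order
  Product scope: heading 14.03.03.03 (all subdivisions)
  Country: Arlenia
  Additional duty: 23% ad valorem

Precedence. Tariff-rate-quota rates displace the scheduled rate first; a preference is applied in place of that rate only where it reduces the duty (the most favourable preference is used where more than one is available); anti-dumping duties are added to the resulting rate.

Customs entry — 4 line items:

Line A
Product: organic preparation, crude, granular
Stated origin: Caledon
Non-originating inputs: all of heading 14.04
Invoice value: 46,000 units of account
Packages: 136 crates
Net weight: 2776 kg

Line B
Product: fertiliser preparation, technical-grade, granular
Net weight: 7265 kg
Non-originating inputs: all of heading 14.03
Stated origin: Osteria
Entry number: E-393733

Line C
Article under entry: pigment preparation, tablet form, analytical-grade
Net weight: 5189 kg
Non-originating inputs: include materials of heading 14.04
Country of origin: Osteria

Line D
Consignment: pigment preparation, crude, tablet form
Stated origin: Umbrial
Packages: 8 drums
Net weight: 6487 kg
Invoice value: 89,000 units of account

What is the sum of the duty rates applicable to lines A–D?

Line A: organic → 14.03; granular → 14.03.03; crude → 14.03.03.01. Scheduled 30%. Caledon agreement on 14.04.04.02: 14.03.03.01 not covered; Caledon agreement on 14.03.03.01: CTH met → 9% available; preferential 9%. → 9%.
Line B: fertiliser → 14.02; granular → 14.02.02; technical-grade → 14.02.02.01. Scheduled 14%. Osteria agreement on 14.04.04.02: 14.02.02.01 not covered; Osteria agreement on 14.04.02: 14.02.02.01 not covered. → 14%.
Line C: pigment → 14.04; tablet form → 14.04.02; analytical-grade → 14.04.02.01. Scheduled 26%. Osteria agreement on 14.04.04.02: 14.04.02.01 not covered; Osteria agreement on 14.04.02: CTH not met. → 26%.
Line D: pigment → 14.04; tablet form → 14.04.02; crude → 14.04.02.03. Scheduled 7%. anti-dumping (Umbrial, 14.04): +39%; total 7% + 39% = 46%. → 46%.
Sum: 9% + 14% + 26% + 46% = 95%.

95%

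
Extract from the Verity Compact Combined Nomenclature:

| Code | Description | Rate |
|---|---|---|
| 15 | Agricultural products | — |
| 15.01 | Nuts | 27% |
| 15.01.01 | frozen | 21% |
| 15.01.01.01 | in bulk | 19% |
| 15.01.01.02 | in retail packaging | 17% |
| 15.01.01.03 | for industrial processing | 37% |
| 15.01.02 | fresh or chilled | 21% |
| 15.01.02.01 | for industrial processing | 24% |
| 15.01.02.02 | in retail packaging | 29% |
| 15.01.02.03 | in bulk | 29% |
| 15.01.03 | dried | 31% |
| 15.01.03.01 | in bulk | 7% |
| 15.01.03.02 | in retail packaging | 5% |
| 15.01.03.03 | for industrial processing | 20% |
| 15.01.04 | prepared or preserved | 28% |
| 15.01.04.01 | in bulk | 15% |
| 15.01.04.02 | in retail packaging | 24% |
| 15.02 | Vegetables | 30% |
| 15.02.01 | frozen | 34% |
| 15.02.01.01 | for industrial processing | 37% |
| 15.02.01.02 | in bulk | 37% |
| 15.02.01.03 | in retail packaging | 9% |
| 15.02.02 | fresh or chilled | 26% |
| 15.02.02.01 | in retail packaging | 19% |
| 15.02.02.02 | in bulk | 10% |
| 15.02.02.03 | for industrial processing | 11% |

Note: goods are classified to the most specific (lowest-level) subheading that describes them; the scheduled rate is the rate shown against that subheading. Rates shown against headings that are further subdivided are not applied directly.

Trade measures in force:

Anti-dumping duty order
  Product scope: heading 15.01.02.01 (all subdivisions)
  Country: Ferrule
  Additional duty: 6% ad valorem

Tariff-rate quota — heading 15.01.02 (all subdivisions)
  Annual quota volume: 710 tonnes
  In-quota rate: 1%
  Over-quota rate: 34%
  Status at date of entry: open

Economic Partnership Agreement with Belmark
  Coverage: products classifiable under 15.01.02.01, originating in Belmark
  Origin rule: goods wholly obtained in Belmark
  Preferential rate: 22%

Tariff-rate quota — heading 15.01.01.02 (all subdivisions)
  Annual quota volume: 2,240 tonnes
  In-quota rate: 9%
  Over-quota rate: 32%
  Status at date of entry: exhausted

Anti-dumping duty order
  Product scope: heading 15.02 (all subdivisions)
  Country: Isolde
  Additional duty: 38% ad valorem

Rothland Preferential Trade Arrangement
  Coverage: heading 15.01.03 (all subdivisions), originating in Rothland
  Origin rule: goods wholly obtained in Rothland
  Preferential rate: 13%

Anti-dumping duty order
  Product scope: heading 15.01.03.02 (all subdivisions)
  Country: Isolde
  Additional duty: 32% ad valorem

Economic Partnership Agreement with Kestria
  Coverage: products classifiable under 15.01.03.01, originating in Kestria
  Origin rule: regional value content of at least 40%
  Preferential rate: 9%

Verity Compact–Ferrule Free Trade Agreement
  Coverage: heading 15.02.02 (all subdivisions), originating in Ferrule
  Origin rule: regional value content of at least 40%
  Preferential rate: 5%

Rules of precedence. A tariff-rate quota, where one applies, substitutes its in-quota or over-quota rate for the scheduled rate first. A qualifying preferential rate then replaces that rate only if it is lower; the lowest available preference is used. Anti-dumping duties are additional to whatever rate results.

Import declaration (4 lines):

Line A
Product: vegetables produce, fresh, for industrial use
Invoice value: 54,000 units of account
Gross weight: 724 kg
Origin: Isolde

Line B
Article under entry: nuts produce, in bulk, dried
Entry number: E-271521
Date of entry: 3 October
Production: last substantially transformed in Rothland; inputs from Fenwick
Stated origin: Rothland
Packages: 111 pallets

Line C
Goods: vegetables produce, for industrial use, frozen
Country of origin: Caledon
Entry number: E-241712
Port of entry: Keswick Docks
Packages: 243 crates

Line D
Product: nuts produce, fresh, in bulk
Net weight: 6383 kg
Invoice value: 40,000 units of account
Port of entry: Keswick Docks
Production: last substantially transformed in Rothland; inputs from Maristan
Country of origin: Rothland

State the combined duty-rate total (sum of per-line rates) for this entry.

Line A: vegetables → 15.02; fresh → 15.02.02; for industrial use → 15.02.02.03. Scheduled 11%. anti-dumping (Isolde, 15.02): +38%; total 11% + 38% = 49%. → 49%.
Line B: nuts → 15.01; dried → 15.01.03; in bulk → 15.01.03.01. Scheduled 7%. Rothland agreement on 15.01.03: not wholly obtained. → 7%.
Line C: vegetables → 15.02; frozen → 15.02.01; for industrial use → 15.02.01.01. Scheduled 37%. No special measure applies. → 37%.
Line D: nuts → 15.01; fresh → 15.01.02; in bulk → 15.01.02.03. Scheduled 29%. quota on 15.01.02 open → in-quota 1%; Rothland agreement on 15.01.03: 15.01.02.03 not covered. → 1%.
Sum: 49% + 7% + 37% + 1% = 94%.

94%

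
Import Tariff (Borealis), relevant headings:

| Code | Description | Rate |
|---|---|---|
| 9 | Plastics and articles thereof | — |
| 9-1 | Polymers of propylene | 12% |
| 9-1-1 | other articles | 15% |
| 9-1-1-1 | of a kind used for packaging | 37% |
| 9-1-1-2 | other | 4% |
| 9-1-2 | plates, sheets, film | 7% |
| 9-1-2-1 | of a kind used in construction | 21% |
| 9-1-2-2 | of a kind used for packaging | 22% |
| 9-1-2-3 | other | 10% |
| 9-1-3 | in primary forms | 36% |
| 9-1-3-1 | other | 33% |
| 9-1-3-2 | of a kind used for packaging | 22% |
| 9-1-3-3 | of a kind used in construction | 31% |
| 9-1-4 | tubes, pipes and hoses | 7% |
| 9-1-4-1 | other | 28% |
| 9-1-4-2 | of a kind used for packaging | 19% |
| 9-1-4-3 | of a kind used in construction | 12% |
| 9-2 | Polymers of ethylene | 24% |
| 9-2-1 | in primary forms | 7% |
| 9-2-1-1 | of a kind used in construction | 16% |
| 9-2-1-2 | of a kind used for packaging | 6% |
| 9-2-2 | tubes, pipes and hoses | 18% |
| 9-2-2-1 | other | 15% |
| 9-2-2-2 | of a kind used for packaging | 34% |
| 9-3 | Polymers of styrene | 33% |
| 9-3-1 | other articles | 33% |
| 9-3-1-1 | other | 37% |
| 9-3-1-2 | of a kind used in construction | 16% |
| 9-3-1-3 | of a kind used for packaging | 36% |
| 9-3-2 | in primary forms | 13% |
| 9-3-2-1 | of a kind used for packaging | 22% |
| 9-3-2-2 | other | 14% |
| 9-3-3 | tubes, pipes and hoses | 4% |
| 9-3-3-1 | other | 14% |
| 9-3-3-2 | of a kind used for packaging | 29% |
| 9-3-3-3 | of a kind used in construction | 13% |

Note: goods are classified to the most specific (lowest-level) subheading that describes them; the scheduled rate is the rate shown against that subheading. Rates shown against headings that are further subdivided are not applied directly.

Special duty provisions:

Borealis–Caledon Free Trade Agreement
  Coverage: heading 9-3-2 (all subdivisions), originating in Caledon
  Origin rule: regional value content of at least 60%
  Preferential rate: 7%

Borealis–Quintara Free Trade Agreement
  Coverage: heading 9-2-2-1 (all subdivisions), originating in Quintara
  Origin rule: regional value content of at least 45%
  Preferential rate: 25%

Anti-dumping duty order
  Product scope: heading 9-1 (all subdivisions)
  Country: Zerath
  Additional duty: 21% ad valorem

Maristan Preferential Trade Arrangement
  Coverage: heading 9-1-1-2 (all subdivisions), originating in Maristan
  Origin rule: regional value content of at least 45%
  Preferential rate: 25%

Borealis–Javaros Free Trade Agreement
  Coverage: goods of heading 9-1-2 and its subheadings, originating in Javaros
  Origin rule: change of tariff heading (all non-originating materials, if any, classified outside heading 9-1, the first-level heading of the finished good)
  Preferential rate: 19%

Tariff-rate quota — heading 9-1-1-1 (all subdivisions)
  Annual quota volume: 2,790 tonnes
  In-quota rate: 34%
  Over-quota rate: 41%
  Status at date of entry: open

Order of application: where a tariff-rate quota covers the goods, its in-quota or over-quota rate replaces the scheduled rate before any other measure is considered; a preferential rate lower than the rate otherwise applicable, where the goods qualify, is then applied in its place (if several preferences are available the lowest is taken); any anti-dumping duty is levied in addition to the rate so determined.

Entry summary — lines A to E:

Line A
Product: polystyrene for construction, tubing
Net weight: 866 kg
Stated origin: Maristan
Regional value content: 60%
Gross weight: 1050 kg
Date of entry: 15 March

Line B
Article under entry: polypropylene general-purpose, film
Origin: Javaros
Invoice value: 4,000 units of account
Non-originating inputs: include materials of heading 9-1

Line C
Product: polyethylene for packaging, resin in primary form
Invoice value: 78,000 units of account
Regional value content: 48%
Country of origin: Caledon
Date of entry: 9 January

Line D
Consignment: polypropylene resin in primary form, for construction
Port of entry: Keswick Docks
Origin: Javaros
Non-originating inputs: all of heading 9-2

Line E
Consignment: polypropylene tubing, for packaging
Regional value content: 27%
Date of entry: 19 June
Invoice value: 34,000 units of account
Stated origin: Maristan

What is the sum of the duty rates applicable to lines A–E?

Line A: polystyrene → 9-3; tubing → 9-3-3; for construction → 9-3-3-3. Scheduled 13%. Maristan agreement on 9-1-1-2: 9-3-3-3 not covered. → 13%.
Line B: polypropylene → 9-1; film → 9-1-2; general-purpose → 9-1-2-3. Scheduled 10%. Javaros agreement on 9-1-2: CTH not met. → 10%.
Line C: polyethylene → 9-2; resin in primary form → 9-2-1; for packaging → 9-2-1-2. Scheduled 6%. Caledon agreement on 9-3-2: 9-2-1-2 not covered. → 6%.
Line D: polypropylene → 9-1; resin in primary form → 9-1-3; for construction → 9-1-3-3. Scheduled 31%. Javaros agreement on 9-1-2: 9-1-3-3 not covered. → 31%.
Line E: polypropylene → 9-1; tubing → 9-1-4; for packaging → 9-1-4-2. Scheduled 19%. Maristan agreement on 9-1-1-2: 9-1-4-2 not covered. → 19%.
Sum: 13% + 10% + 6% + 31% + 19% = 79%.

79%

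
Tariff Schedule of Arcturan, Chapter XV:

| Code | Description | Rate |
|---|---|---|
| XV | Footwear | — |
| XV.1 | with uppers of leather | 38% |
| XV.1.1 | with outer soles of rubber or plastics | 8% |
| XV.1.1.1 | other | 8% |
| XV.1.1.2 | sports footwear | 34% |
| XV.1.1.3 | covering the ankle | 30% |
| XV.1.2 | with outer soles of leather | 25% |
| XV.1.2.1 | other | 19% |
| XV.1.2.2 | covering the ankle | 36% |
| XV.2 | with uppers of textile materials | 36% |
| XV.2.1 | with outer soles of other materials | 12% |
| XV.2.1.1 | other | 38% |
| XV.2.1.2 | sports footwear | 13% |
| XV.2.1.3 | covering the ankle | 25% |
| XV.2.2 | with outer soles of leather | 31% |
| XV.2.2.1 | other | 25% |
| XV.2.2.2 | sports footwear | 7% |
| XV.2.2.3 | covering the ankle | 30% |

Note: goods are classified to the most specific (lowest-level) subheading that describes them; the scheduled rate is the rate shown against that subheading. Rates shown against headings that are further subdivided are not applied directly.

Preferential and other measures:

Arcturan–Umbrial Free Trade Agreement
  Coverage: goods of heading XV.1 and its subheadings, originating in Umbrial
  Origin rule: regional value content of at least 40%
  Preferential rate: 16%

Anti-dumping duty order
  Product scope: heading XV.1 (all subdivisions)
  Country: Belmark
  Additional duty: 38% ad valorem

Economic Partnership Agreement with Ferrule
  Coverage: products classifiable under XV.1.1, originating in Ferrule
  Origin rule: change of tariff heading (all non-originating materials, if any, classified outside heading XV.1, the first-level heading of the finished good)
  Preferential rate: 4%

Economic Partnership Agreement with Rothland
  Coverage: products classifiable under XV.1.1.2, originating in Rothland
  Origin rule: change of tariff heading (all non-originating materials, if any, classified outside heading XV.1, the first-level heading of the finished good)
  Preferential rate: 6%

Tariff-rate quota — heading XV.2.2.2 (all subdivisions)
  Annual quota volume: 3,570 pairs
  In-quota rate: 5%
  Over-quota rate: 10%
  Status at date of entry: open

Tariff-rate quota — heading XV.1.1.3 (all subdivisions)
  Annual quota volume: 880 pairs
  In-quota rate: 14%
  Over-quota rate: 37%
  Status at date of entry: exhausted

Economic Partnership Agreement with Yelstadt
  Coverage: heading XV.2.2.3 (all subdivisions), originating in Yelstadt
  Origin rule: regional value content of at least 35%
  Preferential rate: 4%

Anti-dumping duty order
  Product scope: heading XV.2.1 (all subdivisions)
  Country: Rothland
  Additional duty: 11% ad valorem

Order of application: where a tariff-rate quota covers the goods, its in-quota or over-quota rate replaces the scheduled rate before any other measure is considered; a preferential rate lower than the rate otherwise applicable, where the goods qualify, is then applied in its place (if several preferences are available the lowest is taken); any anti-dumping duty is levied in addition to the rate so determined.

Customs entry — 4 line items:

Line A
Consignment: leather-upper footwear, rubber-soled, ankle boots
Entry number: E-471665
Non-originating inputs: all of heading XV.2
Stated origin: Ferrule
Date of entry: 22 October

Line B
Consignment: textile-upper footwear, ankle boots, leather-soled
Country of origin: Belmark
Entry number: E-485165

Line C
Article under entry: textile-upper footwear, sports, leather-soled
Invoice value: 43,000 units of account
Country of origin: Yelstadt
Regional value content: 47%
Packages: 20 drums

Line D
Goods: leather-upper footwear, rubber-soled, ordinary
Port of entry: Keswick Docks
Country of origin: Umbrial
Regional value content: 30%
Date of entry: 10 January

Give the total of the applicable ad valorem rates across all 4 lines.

Line A: leather-upper → XV.1; rubber-soled → XV.1.1; ankle boots → XV.1.1.3. Scheduled 30%. quota on XV.1.1.3 exhausted → over-quota 37%; Ferrule agreement on XV.1.1: CTH met → 4% available; preferential 4%. → 4%.
Line B: textile-upper → XV.2; leather-soled → XV.2.2; ankle boots → XV.2.2.3. Scheduled 30%. No special measure applies. → 30%.
Line C: textile-upper → XV.2; leather-soled → XV.2.2; sports → XV.2.2.2. Scheduled 7%. quota on XV.2.2.2 open → in-quota 5%; Yelstadt agreement on XV.2.2.3: XV.2.2.2 not covered. → 5%.
Line D: leather-upper → XV.1; rubber-soled → XV.1.1; ordinary → XV.1.1.1. Scheduled 8%. Umbrial agreement on XV.1: RVC < 40%. → 8%.
Sum: 4% + 30% + 5% + 8% = 47%.

47%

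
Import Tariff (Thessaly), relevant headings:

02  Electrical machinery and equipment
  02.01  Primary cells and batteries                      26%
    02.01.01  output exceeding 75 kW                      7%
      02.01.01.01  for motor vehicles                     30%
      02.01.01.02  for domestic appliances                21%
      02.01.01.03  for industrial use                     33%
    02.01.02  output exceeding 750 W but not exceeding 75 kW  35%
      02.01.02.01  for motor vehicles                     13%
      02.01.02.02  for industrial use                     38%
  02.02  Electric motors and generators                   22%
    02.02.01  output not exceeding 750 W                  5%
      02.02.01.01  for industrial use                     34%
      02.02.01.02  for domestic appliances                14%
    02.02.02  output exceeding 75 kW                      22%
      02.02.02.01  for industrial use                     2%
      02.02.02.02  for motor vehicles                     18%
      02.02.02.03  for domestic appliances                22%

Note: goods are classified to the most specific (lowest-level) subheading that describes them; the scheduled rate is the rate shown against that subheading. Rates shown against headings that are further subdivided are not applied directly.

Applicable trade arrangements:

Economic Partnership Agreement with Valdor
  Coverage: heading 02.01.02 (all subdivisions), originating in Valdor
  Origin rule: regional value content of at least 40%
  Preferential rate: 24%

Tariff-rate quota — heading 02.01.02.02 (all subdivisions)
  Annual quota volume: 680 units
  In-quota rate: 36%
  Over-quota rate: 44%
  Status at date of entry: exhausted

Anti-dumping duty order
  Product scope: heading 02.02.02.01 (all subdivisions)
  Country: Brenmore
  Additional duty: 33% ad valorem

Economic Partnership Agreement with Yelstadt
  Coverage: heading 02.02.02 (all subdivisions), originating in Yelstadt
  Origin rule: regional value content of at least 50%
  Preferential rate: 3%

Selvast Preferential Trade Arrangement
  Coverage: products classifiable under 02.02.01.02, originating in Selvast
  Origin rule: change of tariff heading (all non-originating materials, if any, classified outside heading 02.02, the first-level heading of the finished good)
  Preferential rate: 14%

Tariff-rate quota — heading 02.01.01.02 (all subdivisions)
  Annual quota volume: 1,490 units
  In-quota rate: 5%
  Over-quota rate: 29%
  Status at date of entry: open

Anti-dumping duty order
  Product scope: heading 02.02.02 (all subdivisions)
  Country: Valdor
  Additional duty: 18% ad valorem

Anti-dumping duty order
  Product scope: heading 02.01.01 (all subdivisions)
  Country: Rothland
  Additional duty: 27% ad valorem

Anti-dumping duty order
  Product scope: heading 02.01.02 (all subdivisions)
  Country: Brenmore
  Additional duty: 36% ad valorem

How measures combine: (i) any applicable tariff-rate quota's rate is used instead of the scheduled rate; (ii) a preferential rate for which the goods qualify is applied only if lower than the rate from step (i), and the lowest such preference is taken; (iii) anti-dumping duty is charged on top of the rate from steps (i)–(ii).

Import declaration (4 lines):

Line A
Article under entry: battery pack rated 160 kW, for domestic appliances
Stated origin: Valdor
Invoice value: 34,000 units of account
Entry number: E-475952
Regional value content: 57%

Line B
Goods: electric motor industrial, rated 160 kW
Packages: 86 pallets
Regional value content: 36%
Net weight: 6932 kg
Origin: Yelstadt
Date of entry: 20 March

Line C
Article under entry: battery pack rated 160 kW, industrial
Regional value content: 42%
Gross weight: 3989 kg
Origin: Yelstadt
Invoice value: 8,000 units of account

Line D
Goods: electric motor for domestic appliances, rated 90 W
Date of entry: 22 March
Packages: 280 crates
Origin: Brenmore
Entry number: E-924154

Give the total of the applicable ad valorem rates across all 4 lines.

Line A: battery pack → 02.01; rated 160 kW → 02.01.01; for domestic appliances → 02.01.01.02. Scheduled 21%. quota on 02.01.01.02 open → in-quota 5%; Valdor agreement on 02.01.02: 02.01.01.02 not covered. → 5%.
Line B: electric motor → 02.02; rated 160 kW → 02.02.02; industrial → 02.02.02.01. Scheduled 2%. Yelstadt agreement on 02.02.02: RVC < 50%. → 2%.
Line C: battery pack → 02.01; rated 160 kW → 02.01.01; industrial → 02.01.01.03. Scheduled 33%. Yelstadt agreement on 02.02.02: 02.01.01.03 not covered. → 33%.
Line D: electric motor → 02.02; rated 90 W → 02.02.01; for domestic appliances → 02.02.01.02. Scheduled 14%. No special measure applies. → 14%.
Sum: 5% + 2% + 33% + 14% = 54%.

54%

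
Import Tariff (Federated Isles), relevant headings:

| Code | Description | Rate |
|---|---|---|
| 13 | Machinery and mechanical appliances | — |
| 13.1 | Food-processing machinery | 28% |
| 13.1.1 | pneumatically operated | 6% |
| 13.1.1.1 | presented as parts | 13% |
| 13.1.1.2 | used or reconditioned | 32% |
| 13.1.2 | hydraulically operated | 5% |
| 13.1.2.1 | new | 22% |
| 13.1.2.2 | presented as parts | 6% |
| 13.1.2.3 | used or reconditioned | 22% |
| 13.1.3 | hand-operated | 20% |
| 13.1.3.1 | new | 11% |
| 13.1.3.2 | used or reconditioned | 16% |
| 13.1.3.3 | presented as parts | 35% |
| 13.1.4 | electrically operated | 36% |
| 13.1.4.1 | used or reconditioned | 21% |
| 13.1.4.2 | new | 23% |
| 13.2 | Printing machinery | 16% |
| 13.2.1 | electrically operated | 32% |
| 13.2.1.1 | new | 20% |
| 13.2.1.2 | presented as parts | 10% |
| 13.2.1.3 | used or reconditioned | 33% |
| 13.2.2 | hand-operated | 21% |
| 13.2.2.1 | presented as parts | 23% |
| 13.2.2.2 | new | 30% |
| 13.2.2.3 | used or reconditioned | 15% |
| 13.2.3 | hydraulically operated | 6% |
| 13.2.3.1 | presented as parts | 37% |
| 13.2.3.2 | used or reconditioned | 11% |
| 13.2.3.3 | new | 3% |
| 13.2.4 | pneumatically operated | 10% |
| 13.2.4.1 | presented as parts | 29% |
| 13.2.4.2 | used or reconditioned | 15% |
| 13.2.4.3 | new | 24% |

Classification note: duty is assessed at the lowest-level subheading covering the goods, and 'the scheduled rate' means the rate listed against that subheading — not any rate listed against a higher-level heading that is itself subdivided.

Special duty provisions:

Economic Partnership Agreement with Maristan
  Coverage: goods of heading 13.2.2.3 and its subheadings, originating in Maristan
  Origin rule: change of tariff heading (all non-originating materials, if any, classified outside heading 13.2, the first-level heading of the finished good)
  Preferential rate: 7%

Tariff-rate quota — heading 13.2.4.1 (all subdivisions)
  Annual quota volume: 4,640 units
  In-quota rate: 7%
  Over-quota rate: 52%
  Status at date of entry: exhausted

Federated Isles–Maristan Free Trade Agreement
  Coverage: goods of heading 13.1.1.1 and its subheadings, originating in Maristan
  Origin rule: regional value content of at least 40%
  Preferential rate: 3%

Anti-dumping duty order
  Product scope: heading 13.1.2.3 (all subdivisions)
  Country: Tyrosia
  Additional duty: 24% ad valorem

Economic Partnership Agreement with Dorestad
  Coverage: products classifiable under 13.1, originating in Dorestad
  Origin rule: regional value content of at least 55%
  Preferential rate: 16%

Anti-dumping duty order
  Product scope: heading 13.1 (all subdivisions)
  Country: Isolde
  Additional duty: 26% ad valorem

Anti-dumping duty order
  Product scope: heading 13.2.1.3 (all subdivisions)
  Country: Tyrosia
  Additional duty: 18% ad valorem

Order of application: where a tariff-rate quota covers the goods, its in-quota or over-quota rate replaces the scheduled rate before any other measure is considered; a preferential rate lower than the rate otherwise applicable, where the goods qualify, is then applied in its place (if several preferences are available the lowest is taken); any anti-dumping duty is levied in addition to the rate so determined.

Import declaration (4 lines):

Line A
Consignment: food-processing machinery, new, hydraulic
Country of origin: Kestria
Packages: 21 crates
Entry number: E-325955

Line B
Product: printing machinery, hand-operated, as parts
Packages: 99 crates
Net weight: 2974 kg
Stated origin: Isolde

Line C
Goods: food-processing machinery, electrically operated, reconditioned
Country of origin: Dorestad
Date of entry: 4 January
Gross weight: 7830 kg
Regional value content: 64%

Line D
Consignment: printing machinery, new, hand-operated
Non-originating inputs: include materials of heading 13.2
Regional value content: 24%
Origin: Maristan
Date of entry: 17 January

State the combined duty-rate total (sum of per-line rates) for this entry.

Line A: food-processing → 13.1; hydraulic → 13.1.2; new → 13.1.2.1. Scheduled 22%. No special measure applies. → 22%.
Line B: printing → 13.2; hand-operated → 13.2.2; as parts → 13.2.2.1. Scheduled 23%. No special measure applies. → 23%.
Line C: food-processing → 13.1; electrically operated → 13.1.4; reconditioned → 13.1.4.1. Scheduled 21%. Dorestad agreement on 13.1: RVC ≥ 55% → 16% available; preferential 16%. → 16%.
Line D: printing → 13.2; hand-operated → 13.2.2; new → 13.2.2.2. Scheduled 30%. Maristan agreement on 13.2.2.3: 13.2.2.2 not covered; Maristan agreement on 13.1.1.1: 13.2.2.2 not covered. → 30%.
Sum: 22% + 23% + 16% + 30% = 91%.

91%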